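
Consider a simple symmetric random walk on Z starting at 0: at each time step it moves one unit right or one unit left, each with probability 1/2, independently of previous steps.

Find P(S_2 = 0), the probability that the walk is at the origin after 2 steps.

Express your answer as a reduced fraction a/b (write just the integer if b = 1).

Answer: 1/2

Derivation:
To return to 0 after 2 steps: need exactly 1 step of +1 and 1 of -1.
Favorable paths: C(2,1) = 2
Total paths: 2^2 = 4
P = 2/4 = 1/2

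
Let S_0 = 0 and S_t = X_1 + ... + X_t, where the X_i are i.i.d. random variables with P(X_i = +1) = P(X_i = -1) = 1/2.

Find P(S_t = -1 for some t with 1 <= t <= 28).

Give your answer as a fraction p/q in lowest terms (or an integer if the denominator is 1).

Count via complement. Let g(t,s) = #length-t paths at position s with S_1..S_t all ≠ -1.
g(t,s) = g(t-1,s-1) + g(t-1,s+1) for s ≠ -1; g(t,-1) = 0.
t=0: g(0,0)=1
t=1: g(1,1)=1
t=2: g(2,0)=1 g(2,2)=1
t=3: g(3,1)=2 g(3,3)=1
t=4: g(4,0)=2 g(4,2)=3 g(4,4)=1
t=5: g(5,1)=5 g(5,3)=4 g(5,5)=1
t=6: g(6,0)=5 g(6,2)=9 g(6,4)=5 g(6,6)=1
t=7: g(7,1)=14 g(7,3)=14 g(7,5)=6 g(7,7)=1
t=8: g(8,0)=14 g(8,2)=28 g(8,4)=20 g(8,6)=7 g(8,8)=1
t=9: g(9,1)=42 g(9,3)=48 g(9,5)=27 g(9,7)=8 g(9,9)=1
t=10: g(10,0)=42 g(10,2)=90 g(10,4)=75 g(10,6)=35 g(10,8)=9 g(10,10)=1
t=11: g(11,1)=132 g(11,3)=165 g(11,5)=110 g(11,7)=44 g(11,9)=10 g(11,11)=1
t=12: g(12,0)=132 g(12,2)=297 g(12,4)=275 g(12,6)=154 g(12,8)=54 g(12,10)=11 g(12,12)=1
t=13: g(13,1)=429 g(13,3)=572 g(13,5)=429 g(13,7)=208 g(13,9)=65 g(13,11)=12 g(13,13)=1
t=14: g(14,0)=429 g(14,2)=1001 g(14,4)=1001 g(14,6)=637 g(14,8)=273 g(14,10)=77 g(14,12)=13 g(14,14)=1
t=15: g(15,1)=1430 g(15,3)=2002 g(15,5)=1638 g(15,7)=910 g(15,9)=350 g(15,11)=90 g(15,13)=14 g(15,15)=1
t=16: g(16,0)=1430 g(16,2)=3432 g(16,4)=3640 g(16,6)=2548 g(16,8)=1260 g(16,10)=440 g(16,12)=104 g(16,14)=15 g(16,16)=1
t=17: g(17,1)=4862 g(17,3)=7072 g(17,5)=6188 g(17,7)=3808 g(17,9)=1700 g(17,11)=544 g(17,13)=119 g(17,15)=16 g(17,17)=1
t=18: g(18,0)=4862 g(18,2)=11934 g(18,4)=13260 g(18,6)=9996 g(18,8)=5508 g(18,10)=2244 g(18,12)=663 g(18,14)=135 g(18,16)=17 g(18,18)=1
t=19: g(19,1)=16796 g(19,3)=25194 g(19,5)=23256 g(19,7)=15504 g(19,9)=7752 g(19,11)=2907 g(19,13)=798 g(19,15)=152 g(19,17)=18 g(19,19)=1
t=20: g(20,0)=16796 g(20,2)=41990 g(20,4)=48450 g(20,6)=38760 g(20,8)=23256 g(20,10)=10659 g(20,12)=3705 g(20,14)=950 g(20,16)=170 g(20,18)=19 g(20,20)=1
t=21: g(21,1)=58786 g(21,3)=90440 g(21,5)=87210 g(21,7)=62016 g(21,9)=33915 g(21,11)=14364 g(21,13)=4655 g(21,15)=1120 g(21,17)=189 g(21,19)=20 g(21,21)=1
t=22: g(22,0)=58786 g(22,2)=149226 g(22,4)=177650 g(22,6)=149226 g(22,8)=95931 g(22,10)=48279 g(22,12)=19019 g(22,14)=5775 g(22,16)=1309 g(22,18)=209 g(22,20)=21 g(22,22)=1
t=23: g(23,1)=208012 g(23,3)=326876 g(23,5)=326876 g(23,7)=245157 g(23,9)=144210 g(23,11)=67298 g(23,13)=24794 g(23,15)=7084 g(23,17)=1518 g(23,19)=230 g(23,21)=22 g(23,23)=1
t=24: g(24,0)=208012 g(24,2)=534888 g(24,4)=653752 g(24,6)=572033 g(24,8)=389367 g(24,10)=211508 g(24,12)=92092 g(24,14)=31878 g(24,16)=8602 g(24,18)=1748 g(24,20)=252 g(24,22)=23 g(24,24)=1
t=25: g(25,1)=742900 g(25,3)=1188640 g(25,5)=1225785 g(25,7)=961400 g(25,9)=600875 g(25,11)=303600 g(25,13)=123970 g(25,15)=40480 g(25,17)=10350 g(25,19)=2000 g(25,21)=275 g(25,23)=24 g(25,25)=1
t=26: g(26,0)=742900 g(26,2)=1931540 g(26,4)=2414425 g(26,6)=2187185 g(26,8)=1562275 g(26,10)=904475 g(26,12)=427570 g(26,14)=164450 g(26,16)=50830 g(26,18)=12350 g(26,20)=2275 g(26,22)=299 g(26,24)=25 g(26,26)=1
t=27: g(27,1)=2674440 g(27,3)=4345965 g(27,5)=4601610 g(27,7)=3749460 g(27,9)=2466750 g(27,11)=1332045 g(27,13)=592020 g(27,15)=215280 g(27,17)=63180 g(27,19)=14625 g(27,21)=2574 g(27,23)=324 g(27,25)=26 g(27,27)=1
t=28: g(28,0)=2674440 g(28,2)=7020405 g(28,4)=8947575 g(28,6)=8351070 g(28,8)=6216210 g(28,10)=3798795 g(28,12)=1924065 g(28,14)=807300 g(28,16)=278460 g(28,18)=77805 g(28,20)=17199 g(28,22)=2898 g(28,24)=350 g(28,26)=27 g(28,28)=1
Paths never hitting -1: Σ_s g(28,s) = 40116600
Paths hitting -1: 2^28 - 40116600 = 228318856
P = 228318856/268435456 = 28539857/33554432

Answer: 28539857/33554432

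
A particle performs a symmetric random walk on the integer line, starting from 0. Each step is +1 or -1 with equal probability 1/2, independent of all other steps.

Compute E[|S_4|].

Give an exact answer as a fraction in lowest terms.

S_4 takes values m ≡ 0 (mod 2) with |m| ≤ 4; P(S_4=m) = C(4,(4+m)/2)/2^4.
Total paths: 2^4 = 16
Distribution: P(S=-4)=1/16, P(S=-2)=4/16, P(S=0)=6/16, P(S=2)=4/16, P(S=4)=1/16
E[|S_4|] = Σ_m |m|·P(S_4=m) = 24/16 = 3/2

Answer: 3/2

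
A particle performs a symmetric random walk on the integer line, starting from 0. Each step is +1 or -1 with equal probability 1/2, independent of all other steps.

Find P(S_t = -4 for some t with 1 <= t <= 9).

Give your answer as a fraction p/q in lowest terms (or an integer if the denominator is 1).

Answer: 23/128

Derivation:
Count via complement. Let g(t,s) = #length-t paths at position s with S_1..S_t all ≠ -4.
g(t,s) = g(t-1,s-1) + g(t-1,s+1) for s ≠ -4; g(t,-4) = 0.
t=0: g(0,0)=1
t=1: g(1,-1)=1 g(1,1)=1
t=2: g(2,-2)=1 g(2,0)=2 g(2,2)=1
t=3: g(3,-3)=1 g(3,-1)=3 g(3,1)=3 g(3,3)=1
t=4: g(4,-2)=4 g(4,0)=6 g(4,2)=4 g(4,4)=1
t=5: g(5,-3)=4 g(5,-1)=10 g(5,1)=10 g(5,3)=5 g(5,5)=1
t=6: g(6,-2)=14 g(6,0)=20 g(6,2)=15 g(6,4)=6 g(6,6)=1
t=7: g(7,-3)=14 g(7,-1)=34 g(7,1)=35 g(7,3)=21 g(7,5)=7 g(7,7)=1
t=8: g(8,-2)=48 g(8,0)=69 g(8,2)=56 g(8,4)=28 g(8,6)=8 g(8,8)=1
t=9: g(9,-3)=48 g(9,-1)=117 g(9,1)=125 g(9,3)=84 g(9,5)=36 g(9,7)=9 g(9,9)=1
Paths never hitting -4: Σ_s g(9,s) = 420
Paths hitting -4: 2^9 - 420 = 92
P = 92/512 = 23/128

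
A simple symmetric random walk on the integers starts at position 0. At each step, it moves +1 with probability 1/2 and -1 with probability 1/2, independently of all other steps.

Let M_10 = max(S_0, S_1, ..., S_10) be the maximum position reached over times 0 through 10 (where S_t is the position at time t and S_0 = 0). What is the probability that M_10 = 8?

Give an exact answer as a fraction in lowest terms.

Let M_10 = max(S_0,...,S_10). Use the reflection principle: for j ≥ 1, #{paths with M_10 ≥ j} = #{S_10 ≥ j} + #{S_10 ≥ j+1}.
By reflection, #{M_10 ≥ 8} = #{S_10 ≥ 8} + #{S_10 ≥ 9} = 11 + 1 = 12.
#{M_10 ≥ 9} = #{S_10 ≥ 9} + #{S_10 ≥ 10} = 1 + 1 = 2.
#{M_10 = 8} = 12 - 2 = 10.
P(M_10 = 8) = 10/1024 = 5/512

Answer: 5/512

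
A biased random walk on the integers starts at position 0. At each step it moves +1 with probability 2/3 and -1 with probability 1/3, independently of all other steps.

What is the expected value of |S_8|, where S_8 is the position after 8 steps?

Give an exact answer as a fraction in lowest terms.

Answer: 20392/6561

Derivation:
S_8 takes values m ≡ 0 (mod 2) with |m| ≤ 8; P(S_8=m) = C(8,(8+m)/2) · (2/3)^((8+m)/2) · (1/3)^((8-m)/2).
Distribution: P(S=-8)=1/6561, P(S=-6)=16/6561, P(S=-4)=112/6561, P(S=-2)=448/6561, P(S=0)=1120/6561, P(S=2)=1792/6561, P(S=4)=1792/6561, P(S=6)=1024/6561, P(S=8)=256/6561
E[|S_8|] = Σ_m |m|·P(S_8=m) = 20392/6561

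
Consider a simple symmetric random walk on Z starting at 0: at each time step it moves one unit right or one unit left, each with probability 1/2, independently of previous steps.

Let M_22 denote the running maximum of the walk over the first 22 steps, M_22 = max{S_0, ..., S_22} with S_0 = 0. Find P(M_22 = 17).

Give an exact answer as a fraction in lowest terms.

Answer: 231/4194304

Derivation:
Let M_22 = max(S_0,...,S_22). Use the reflection principle: for j ≥ 1, #{paths with M_22 ≥ j} = #{S_22 ≥ j} + #{S_22 ≥ j+1}.
By reflection, #{M_22 ≥ 17} = #{S_22 ≥ 17} + #{S_22 ≥ 18} = 254 + 254 = 508.
#{M_22 ≥ 18} = #{S_22 ≥ 18} + #{S_22 ≥ 19} = 254 + 23 = 277.
#{M_22 = 17} = 508 - 277 = 231.
P(M_22 = 17) = 231/4194304 = 231/4194304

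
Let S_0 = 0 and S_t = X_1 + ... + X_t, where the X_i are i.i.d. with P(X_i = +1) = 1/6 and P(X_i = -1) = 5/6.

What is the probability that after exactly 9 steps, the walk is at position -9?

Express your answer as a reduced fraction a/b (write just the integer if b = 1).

Answer: 1953125/10077696

Derivation:
To reach position -9 after 9 steps: need 0 steps of +1 and 9 steps of -1.
Number of such sequences: C(9,0) = 1
Each has probability (1/6)^0 · (5/6)^9 = 1953125/10077696
P = 1 · 1953125/10077696 = 1953125/10077696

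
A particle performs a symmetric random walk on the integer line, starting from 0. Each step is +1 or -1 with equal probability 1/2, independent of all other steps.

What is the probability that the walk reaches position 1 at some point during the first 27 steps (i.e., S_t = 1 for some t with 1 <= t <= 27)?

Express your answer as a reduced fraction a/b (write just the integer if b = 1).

Answer: 28539857/33554432

Derivation:
Count via complement. Let g(t,s) = #length-t paths at position s with S_1..S_t all ≠ 1.
g(t,s) = g(t-1,s-1) + g(t-1,s+1) for s ≠ 1; g(t,1) = 0.
t=0: g(0,0)=1
t=1: g(1,-1)=1
t=2: g(2,-2)=1 g(2,0)=1
t=3: g(3,-3)=1 g(3,-1)=2
t=4: g(4,-4)=1 g(4,-2)=3 g(4,0)=2
t=5: g(5,-5)=1 g(5,-3)=4 g(5,-1)=5
t=6: g(6,-6)=1 g(6,-4)=5 g(6,-2)=9 g(6,0)=5
t=7: g(7,-7)=1 g(7,-5)=6 g(7,-3)=14 g(7,-1)=14
t=8: g(8,-8)=1 g(8,-6)=7 g(8,-4)=20 g(8,-2)=28 g(8,0)=14
t=9: g(9,-9)=1 g(9,-7)=8 g(9,-5)=27 g(9,-3)=48 g(9,-1)=42
t=10: g(10,-10)=1 g(10,-8)=9 g(10,-6)=35 g(10,-4)=75 g(10,-2)=90 g(10,0)=42
t=11: g(11,-11)=1 g(11,-9)=10 g(11,-7)=44 g(11,-5)=110 g(11,-3)=165 g(11,-1)=132
t=12: g(12,-12)=1 g(12,-10)=11 g(12,-8)=54 g(12,-6)=154 g(12,-4)=275 g(12,-2)=297 g(12,0)=132
t=13: g(13,-13)=1 g(13,-11)=12 g(13,-9)=65 g(13,-7)=208 g(13,-5)=429 g(13,-3)=572 g(13,-1)=429
t=14: g(14,-14)=1 g(14,-12)=13 g(14,-10)=77 g(14,-8)=273 g(14,-6)=637 g(14,-4)=1001 g(14,-2)=1001 g(14,0)=429
t=15: g(15,-15)=1 g(15,-13)=14 g(15,-11)=90 g(15,-9)=350 g(15,-7)=910 g(15,-5)=1638 g(15,-3)=2002 g(15,-1)=1430
t=16: g(16,-16)=1 g(16,-14)=15 g(16,-12)=104 g(16,-10)=440 g(16,-8)=1260 g(16,-6)=2548 g(16,-4)=3640 g(16,-2)=3432 g(16,0)=1430
t=17: g(17,-17)=1 g(17,-15)=16 g(17,-13)=119 g(17,-11)=544 g(17,-9)=1700 g(17,-7)=3808 g(17,-5)=6188 g(17,-3)=7072 g(17,-1)=4862
t=18: g(18,-18)=1 g(18,-16)=17 g(18,-14)=135 g(18,-12)=663 g(18,-10)=2244 g(18,-8)=5508 g(18,-6)=9996 g(18,-4)=13260 g(18,-2)=11934 g(18,0)=4862
t=19: g(19,-19)=1 g(19,-17)=18 g(19,-15)=152 g(19,-13)=798 g(19,-11)=2907 g(19,-9)=7752 g(19,-7)=15504 g(19,-5)=23256 g(19,-3)=25194 g(19,-1)=16796
t=20: g(20,-20)=1 g(20,-18)=19 g(20,-16)=170 g(20,-14)=950 g(20,-12)=3705 g(20,-10)=10659 g(20,-8)=23256 g(20,-6)=38760 g(20,-4)=48450 g(20,-2)=41990 g(20,0)=16796
t=21: g(21,-21)=1 g(21,-19)=20 g(21,-17)=189 g(21,-15)=1120 g(21,-13)=4655 g(21,-11)=14364 g(21,-9)=33915 g(21,-7)=62016 g(21,-5)=87210 g(21,-3)=90440 g(21,-1)=58786
t=22: g(22,-22)=1 g(22,-20)=21 g(22,-18)=209 g(22,-16)=1309 g(22,-14)=5775 g(22,-12)=19019 g(22,-10)=48279 g(22,-8)=95931 g(22,-6)=149226 g(22,-4)=177650 g(22,-2)=149226 g(22,0)=58786
t=23: g(23,-23)=1 g(23,-21)=22 g(23,-19)=230 g(23,-17)=1518 g(23,-15)=7084 g(23,-13)=24794 g(23,-11)=67298 g(23,-9)=144210 g(23,-7)=245157 g(23,-5)=326876 g(23,-3)=326876 g(23,-1)=208012
t=24: g(24,-24)=1 g(24,-22)=23 g(24,-20)=252 g(24,-18)=1748 g(24,-16)=8602 g(24,-14)=31878 g(24,-12)=92092 g(24,-10)=211508 g(24,-8)=389367 g(24,-6)=572033 g(24,-4)=653752 g(24,-2)=534888 g(24,0)=208012
t=25: g(25,-25)=1 g(25,-23)=24 g(25,-21)=275 g(25,-19)=2000 g(25,-17)=10350 g(25,-15)=40480 g(25,-13)=123970 g(25,-11)=303600 g(25,-9)=600875 g(25,-7)=961400 g(25,-5)=1225785 g(25,-3)=1188640 g(25,-1)=742900
t=26: g(26,-26)=1 g(26,-24)=25 g(26,-22)=299 g(26,-20)=2275 g(26,-18)=12350 g(26,-16)=50830 g(26,-14)=164450 g(26,-12)=427570 g(26,-10)=904475 g(26,-8)=1562275 g(26,-6)=2187185 g(26,-4)=2414425 g(26,-2)=1931540 g(26,0)=742900
t=27: g(27,-27)=1 g(27,-25)=26 g(27,-23)=324 g(27,-21)=2574 g(27,-19)=14625 g(27,-17)=63180 g(27,-15)=215280 g(27,-13)=592020 g(27,-11)=1332045 g(27,-9)=2466750 g(27,-7)=3749460 g(27,-5)=4601610 g(27,-3)=4345965 g(27,-1)=2674440
Paths never hitting 1: Σ_s g(27,s) = 20058300
Paths hitting 1: 2^27 - 20058300 = 114159428
P = 114159428/134217728 = 28539857/33554432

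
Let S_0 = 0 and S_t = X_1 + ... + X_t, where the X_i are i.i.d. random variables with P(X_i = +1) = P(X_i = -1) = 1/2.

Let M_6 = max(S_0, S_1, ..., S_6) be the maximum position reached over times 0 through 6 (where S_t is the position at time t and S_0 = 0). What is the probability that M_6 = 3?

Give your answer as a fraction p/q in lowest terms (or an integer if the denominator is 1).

Answer: 3/32

Derivation:
Let M_6 = max(S_0,...,S_6). Use the reflection principle: for j ≥ 1, #{paths with M_6 ≥ j} = #{S_6 ≥ j} + #{S_6 ≥ j+1}.
By reflection, #{M_6 ≥ 3} = #{S_6 ≥ 3} + #{S_6 ≥ 4} = 7 + 7 = 14.
#{M_6 ≥ 4} = #{S_6 ≥ 4} + #{S_6 ≥ 5} = 7 + 1 = 8.
#{M_6 = 3} = 14 - 8 = 6.
P(M_6 = 3) = 6/64 = 3/32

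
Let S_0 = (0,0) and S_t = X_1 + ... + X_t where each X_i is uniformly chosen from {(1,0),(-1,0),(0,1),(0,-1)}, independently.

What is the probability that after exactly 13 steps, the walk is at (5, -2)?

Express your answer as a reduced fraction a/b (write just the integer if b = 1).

Answer: 184041/33554432

Derivation:
Let h be the number of horizontal steps (so 13-h are vertical). To end at (5,-2) need (h+5)/2 right-steps and ((13-h)-2)/2 up-steps.
Sum over h with 5 ≤ h ≤ 11, h ≡ 1 (mod 2), 13-h ≡ 0 (mod 2):
h=5: C(13,5)·C(5,5)·C(8,3) = 1287·1·56 = 72072
h=7: C(13,7)·C(7,6)·C(6,2) = 1716·7·15 = 180180
h=9: C(13,9)·C(9,7)·C(4,1) = 715·36·4 = 102960
h=11: C(13,11)·C(11,8)·C(2,0) = 78·165·1 = 12870
Total favorable: 368082
Total paths: 4^13 = 67108864
P = 368082/67108864 = 184041/33554432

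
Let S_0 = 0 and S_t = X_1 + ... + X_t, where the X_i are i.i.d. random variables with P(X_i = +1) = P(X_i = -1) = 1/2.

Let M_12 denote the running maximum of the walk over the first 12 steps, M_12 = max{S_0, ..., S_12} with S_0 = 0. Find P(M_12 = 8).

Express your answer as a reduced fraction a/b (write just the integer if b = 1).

Let M_12 = max(S_0,...,S_12). Use the reflection principle: for j ≥ 1, #{paths with M_12 ≥ j} = #{S_12 ≥ j} + #{S_12 ≥ j+1}.
By reflection, #{M_12 ≥ 8} = #{S_12 ≥ 8} + #{S_12 ≥ 9} = 79 + 13 = 92.
#{M_12 ≥ 9} = #{S_12 ≥ 9} + #{S_12 ≥ 10} = 13 + 13 = 26.
#{M_12 = 8} = 92 - 26 = 66.
P(M_12 = 8) = 66/4096 = 33/2048

Answer: 33/2048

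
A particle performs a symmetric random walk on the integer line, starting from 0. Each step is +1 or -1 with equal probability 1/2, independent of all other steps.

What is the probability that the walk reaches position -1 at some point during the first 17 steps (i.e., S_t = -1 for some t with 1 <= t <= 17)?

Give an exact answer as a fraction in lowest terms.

Answer: 53381/65536

Derivation:
Count via complement. Let g(t,s) = #length-t paths at position s with S_1..S_t all ≠ -1.
g(t,s) = g(t-1,s-1) + g(t-1,s+1) for s ≠ -1; g(t,-1) = 0.
t=0: g(0,0)=1
t=1: g(1,1)=1
t=2: g(2,0)=1 g(2,2)=1
t=3: g(3,1)=2 g(3,3)=1
t=4: g(4,0)=2 g(4,2)=3 g(4,4)=1
t=5: g(5,1)=5 g(5,3)=4 g(5,5)=1
t=6: g(6,0)=5 g(6,2)=9 g(6,4)=5 g(6,6)=1
t=7: g(7,1)=14 g(7,3)=14 g(7,5)=6 g(7,7)=1
t=8: g(8,0)=14 g(8,2)=28 g(8,4)=20 g(8,6)=7 g(8,8)=1
t=9: g(9,1)=42 g(9,3)=48 g(9,5)=27 g(9,7)=8 g(9,9)=1
t=10: g(10,0)=42 g(10,2)=90 g(10,4)=75 g(10,6)=35 g(10,8)=9 g(10,10)=1
t=11: g(11,1)=132 g(11,3)=165 g(11,5)=110 g(11,7)=44 g(11,9)=10 g(11,11)=1
t=12: g(12,0)=132 g(12,2)=297 g(12,4)=275 g(12,6)=154 g(12,8)=54 g(12,10)=11 g(12,12)=1
t=13: g(13,1)=429 g(13,3)=572 g(13,5)=429 g(13,7)=208 g(13,9)=65 g(13,11)=12 g(13,13)=1
t=14: g(14,0)=429 g(14,2)=1001 g(14,4)=1001 g(14,6)=637 g(14,8)=273 g(14,10)=77 g(14,12)=13 g(14,14)=1
t=15: g(15,1)=1430 g(15,3)=2002 g(15,5)=1638 g(15,7)=910 g(15,9)=350 g(15,11)=90 g(15,13)=14 g(15,15)=1
t=16: g(16,0)=1430 g(16,2)=3432 g(16,4)=3640 g(16,6)=2548 g(16,8)=1260 g(16,10)=440 g(16,12)=104 g(16,14)=15 g(16,16)=1
t=17: g(17,1)=4862 g(17,3)=7072 g(17,5)=6188 g(17,7)=3808 g(17,9)=1700 g(17,11)=544 g(17,13)=119 g(17,15)=16 g(17,17)=1
Paths never hitting -1: Σ_s g(17,s) = 24310
Paths hitting -1: 2^17 - 24310 = 106762
P = 106762/131072 = 53381/65536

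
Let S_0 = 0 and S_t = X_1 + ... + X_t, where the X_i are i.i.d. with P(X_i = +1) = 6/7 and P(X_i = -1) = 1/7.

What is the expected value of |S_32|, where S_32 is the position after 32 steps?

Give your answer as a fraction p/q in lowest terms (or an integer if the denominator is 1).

Answer: 25244062548447538892236606880/1104427674243920646305299201

Derivation:
S_32 takes values m ≡ 0 (mod 2) with |m| ≤ 32; P(S_32=m) = C(32,(32+m)/2) · (6/7)^((32+m)/2) · (1/7)^((32-m)/2).
Distribution: P(S=-32)=1/1104427674243920646305299201, P(S=-30)=192/1104427674243920646305299201, P(S=-28)=17856/1104427674243920646305299201, P(S=-26)=1071360/1104427674243920646305299201, P(S=-24)=46604160/1104427674243920646305299201, P(S=-22)=223699968/157775382034845806615042743, P(S=-20)=6039899136/157775382034845806615042743, P(S=-18)=942224265216/1104427674243920646305299201, P(S=-16)=17666704972800/1104427674243920646305299201, P(S=-14)=282667279564800/1104427674243920646305299201, P(S=-12)=3900808457994240/1104427674243920646305299201, P(S=-10)=46809701495930880/1104427674243920646305299201, P(S=-8)=70214552243896320/157775382034845806615042743, P(S=-6)=648134328405196800/157775382034845806615042743, P(S=-4)=36943656719096217600/1104427674243920646305299201, P(S=-2)=265994328377492766720/1104427674243920646305299201, P(S=0)=1695713843406516387840/1104427674243920646305299201, P(S=2)=9575795821589739601920/1104427674243920646305299201, P(S=4)=47878979107948698009600/1104427674243920646305299201, P(S=6)=30239355226072861900800/157775382034845806615042743, P(S=8)=117933485381684161413120/157775382034845806615042743, P(S=10)=2830403649160419873914880/1104427674243920646305299201, P(S=12)=8491210947481259621744640/1104427674243920646305299201, P(S=14)=22150985080385894665420800/1104427674243920646305299201, P(S=16)=49839716430868262997196800/1104427674243920646305299201, P(S=18)=95692255547267064954617856/1104427674243920646305299201, P(S=20)=22082828203215476527988736/157775382034845806615042743, P(S=22)=29443770937620635370651648/157775382034845806615042743, P(S=24)=220828282032154765279887360/1104427674243920646305299201, P(S=26)=182754440302472909197148160/1104427674243920646305299201, P(S=28)=109652664181483745518288896/1104427674243920646305299201, P(S=30)=42446192586380804716756992/1104427674243920646305299201, P(S=32)=7958661109946400884391936/1104427674243920646305299201
E[|S_32|] = Σ_m |m|·P(S_32=m) = 25244062548447538892236606880/1104427674243920646305299201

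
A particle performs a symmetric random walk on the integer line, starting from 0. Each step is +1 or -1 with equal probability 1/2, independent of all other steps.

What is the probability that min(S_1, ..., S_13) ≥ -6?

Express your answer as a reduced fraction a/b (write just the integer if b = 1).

Let f(t,s) = #length-t paths at position s with S_1..S_t all ≥ -6.
f(t,s) = f(t-1,s-1) + f(t-1,s+1) for s ≥ -6; f(t,s) = 0 for s < -6.
t=0: f(0,0)=1
t=1: f(1,-1)=1 f(1,1)=1
t=2: f(2,-2)=1 f(2,0)=2 f(2,2)=1
t=3: f(3,-3)=1 f(3,-1)=3 f(3,1)=3 f(3,3)=1
t=4: f(4,-4)=1 f(4,-2)=4 f(4,0)=6 f(4,2)=4 f(4,4)=1
t=5: f(5,-5)=1 f(5,-3)=5 f(5,-1)=10 f(5,1)=10 f(5,3)=5 f(5,5)=1
t=6: f(6,-6)=1 f(6,-4)=6 f(6,-2)=15 f(6,0)=20 f(6,2)=15 f(6,4)=6 f(6,6)=1
t=7: f(7,-5)=7 f(7,-3)=21 f(7,-1)=35 f(7,1)=35 f(7,3)=21 f(7,5)=7 f(7,7)=1
t=8: f(8,-6)=7 f(8,-4)=28 f(8,-2)=56 f(8,0)=70 f(8,2)=56 f(8,4)=28 f(8,6)=8 f(8,8)=1
t=9: f(9,-5)=35 f(9,-3)=84 f(9,-1)=126 f(9,1)=126 f(9,3)=84 f(9,5)=36 f(9,7)=9 f(9,9)=1
t=10: f(10,-6)=35 f(10,-4)=119 f(10,-2)=210 f(10,0)=252 f(10,2)=210 f(10,4)=120 f(10,6)=45 f(10,8)=10 f(10,10)=1
t=11: f(11,-5)=154 f(11,-3)=329 f(11,-1)=462 f(11,1)=462 f(11,3)=330 f(11,5)=165 f(11,7)=55 f(11,9)=11 f(11,11)=1
t=12: f(12,-6)=154 f(12,-4)=483 f(12,-2)=791 f(12,0)=924 f(12,2)=792 f(12,4)=495 f(12,6)=220 f(12,8)=66 f(12,10)=12 f(12,12)=1
t=13: f(13,-5)=637 f(13,-3)=1274 f(13,-1)=1715 f(13,1)=1716 f(13,3)=1287 f(13,5)=715 f(13,7)=286 f(13,9)=78 f(13,11)=13 f(13,13)=1
Σ_s f(13,s) = 7722
P = 7722/8192 = 3861/4096

Answer: 3861/4096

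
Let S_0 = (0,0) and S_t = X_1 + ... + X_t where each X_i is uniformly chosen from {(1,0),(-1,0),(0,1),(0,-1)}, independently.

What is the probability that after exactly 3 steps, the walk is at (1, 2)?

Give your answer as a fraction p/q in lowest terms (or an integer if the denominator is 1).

Answer: 3/64

Derivation:
Let h be the number of horizontal steps (so 3-h are vertical). To end at (1,2) need (h+1)/2 right-steps and ((3-h)+2)/2 up-steps.
Sum over h with 1 ≤ h ≤ 1, h ≡ 1 (mod 2), 3-h ≡ 0 (mod 2):
h=1: C(3,1)·C(1,1)·C(2,2) = 3·1·1 = 3
Total favorable: 3
Total paths: 4^3 = 64
P = 3/64 = 3/64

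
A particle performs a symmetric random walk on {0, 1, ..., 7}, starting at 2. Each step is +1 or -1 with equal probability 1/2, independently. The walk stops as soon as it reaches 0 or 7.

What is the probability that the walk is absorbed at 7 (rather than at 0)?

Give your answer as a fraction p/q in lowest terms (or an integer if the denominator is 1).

Answer: 2/7

Derivation:
Symmetric walk (p = 1/2): the harmonic-function argument gives P(hit 7 before 0 | start at 2) = a/N.
P = 2/7 = 2/7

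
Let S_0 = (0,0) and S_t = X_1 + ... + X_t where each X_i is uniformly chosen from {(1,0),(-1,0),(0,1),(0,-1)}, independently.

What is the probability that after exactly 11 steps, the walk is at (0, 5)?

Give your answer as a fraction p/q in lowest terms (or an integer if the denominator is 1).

Let h be the number of horizontal steps (so 11-h are vertical). To end at (0,5) need (h+0)/2 right-steps and ((11-h)+5)/2 up-steps.
Sum over h with 0 ≤ h ≤ 6, h ≡ 0 (mod 2), 11-h ≡ 1 (mod 2):
h=0: C(11,0)·C(0,0)·C(11,8) = 1·1·165 = 165
h=2: C(11,2)·C(2,1)·C(9,7) = 55·2·36 = 3960
h=4: C(11,4)·C(4,2)·C(7,6) = 330·6·7 = 13860
h=6: C(11,6)·C(6,3)·C(5,5) = 462·20·1 = 9240
Total favorable: 27225
Total paths: 4^11 = 4194304
P = 27225/4194304 = 27225/4194304

Answer: 27225/4194304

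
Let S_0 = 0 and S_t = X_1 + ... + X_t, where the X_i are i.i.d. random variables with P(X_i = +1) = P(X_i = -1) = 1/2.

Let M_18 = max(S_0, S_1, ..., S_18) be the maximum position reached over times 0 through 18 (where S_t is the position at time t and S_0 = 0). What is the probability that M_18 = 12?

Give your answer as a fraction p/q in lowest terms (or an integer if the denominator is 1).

Answer: 51/16384

Derivation:
Let M_18 = max(S_0,...,S_18). Use the reflection principle: for j ≥ 1, #{paths with M_18 ≥ j} = #{S_18 ≥ j} + #{S_18 ≥ j+1}.
By reflection, #{M_18 ≥ 12} = #{S_18 ≥ 12} + #{S_18 ≥ 13} = 988 + 172 = 1160.
#{M_18 ≥ 13} = #{S_18 ≥ 13} + #{S_18 ≥ 14} = 172 + 172 = 344.
#{M_18 = 12} = 1160 - 344 = 816.
P(M_18 = 12) = 816/262144 = 51/16384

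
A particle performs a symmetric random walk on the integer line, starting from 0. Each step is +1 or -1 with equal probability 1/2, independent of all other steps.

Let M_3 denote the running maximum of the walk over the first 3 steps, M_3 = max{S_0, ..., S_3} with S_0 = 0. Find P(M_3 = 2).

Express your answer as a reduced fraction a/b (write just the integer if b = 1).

Let M_3 = max(S_0,...,S_3). Use the reflection principle: for j ≥ 1, #{paths with M_3 ≥ j} = #{S_3 ≥ j} + #{S_3 ≥ j+1}.
By reflection, #{M_3 ≥ 2} = #{S_3 ≥ 2} + #{S_3 ≥ 3} = 1 + 1 = 2.
#{M_3 ≥ 3} = #{S_3 ≥ 3} + #{S_3 ≥ 4} = 1 + 0 = 1.
#{M_3 = 2} = 2 - 1 = 1.
P(M_3 = 2) = 1/8 = 1/8

Answer: 1/8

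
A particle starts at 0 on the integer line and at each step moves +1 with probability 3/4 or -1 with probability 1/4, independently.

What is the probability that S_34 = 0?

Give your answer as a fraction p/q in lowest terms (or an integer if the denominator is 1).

To be at 0 after 34 steps: need exactly 17 steps of +1 and 17 of -1.
Number of such sequences: C(34,17) = 2333606220
Each has probability (3/4)^17 · (1/4)^17 = 129140163/295147905179352825856
P = 2333606220 · 129140163/295147905179352825856 = 75340571907153465/73786976294838206464

Answer: 75340571907153465/73786976294838206464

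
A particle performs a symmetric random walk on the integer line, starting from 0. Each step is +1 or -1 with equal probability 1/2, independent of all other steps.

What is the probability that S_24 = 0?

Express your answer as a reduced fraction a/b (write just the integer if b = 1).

Answer: 676039/4194304

Derivation:
To return to 0 after 24 steps: need exactly 12 steps of +1 and 12 of -1.
Favorable paths: C(24,12) = 2704156
Total paths: 2^24 = 16777216
P = 2704156/16777216 = 676039/4194304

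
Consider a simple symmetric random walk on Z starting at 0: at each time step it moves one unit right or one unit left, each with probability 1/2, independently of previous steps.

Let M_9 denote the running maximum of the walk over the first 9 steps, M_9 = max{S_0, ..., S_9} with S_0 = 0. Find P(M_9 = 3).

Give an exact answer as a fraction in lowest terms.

Let M_9 = max(S_0,...,S_9). Use the reflection principle: for j ≥ 1, #{paths with M_9 ≥ j} = #{S_9 ≥ j} + #{S_9 ≥ j+1}.
By reflection, #{M_9 ≥ 3} = #{S_9 ≥ 3} + #{S_9 ≥ 4} = 130 + 46 = 176.
#{M_9 ≥ 4} = #{S_9 ≥ 4} + #{S_9 ≥ 5} = 46 + 46 = 92.
#{M_9 = 3} = 176 - 92 = 84.
P(M_9 = 3) = 84/512 = 21/128

Answer: 21/128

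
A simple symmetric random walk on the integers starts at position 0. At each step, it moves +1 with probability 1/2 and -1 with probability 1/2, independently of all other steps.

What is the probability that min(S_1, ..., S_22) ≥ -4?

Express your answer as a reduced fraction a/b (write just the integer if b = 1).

Answer: 748391/1048576

Derivation:
Let f(t,s) = #length-t paths at position s with S_1..S_t all ≥ -4.
f(t,s) = f(t-1,s-1) + f(t-1,s+1) for s ≥ -4; f(t,s) = 0 for s < -4.
t=0: f(0,0)=1
t=1: f(1,-1)=1 f(1,1)=1
t=2: f(2,-2)=1 f(2,0)=2 f(2,2)=1
t=3: f(3,-3)=1 f(3,-1)=3 f(3,1)=3 f(3,3)=1
t=4: f(4,-4)=1 f(4,-2)=4 f(4,0)=6 f(4,2)=4 f(4,4)=1
t=5: f(5,-3)=5 f(5,-1)=10 f(5,1)=10 f(5,3)=5 f(5,5)=1
t=6: f(6,-4)=5 f(6,-2)=15 f(6,0)=20 f(6,2)=15 f(6,4)=6 f(6,6)=1
t=7: f(7,-3)=20 f(7,-1)=35 f(7,1)=35 f(7,3)=21 f(7,5)=7 f(7,7)=1
t=8: f(8,-4)=20 f(8,-2)=55 f(8,0)=70 f(8,2)=56 f(8,4)=28 f(8,6)=8 f(8,8)=1
t=9: f(9,-3)=75 f(9,-1)=125 f(9,1)=126 f(9,3)=84 f(9,5)=36 f(9,7)=9 f(9,9)=1
t=10: f(10,-4)=75 f(10,-2)=200 f(10,0)=251 f(10,2)=210 f(10,4)=120 f(10,6)=45 f(10,8)=10 f(10,10)=1
t=11: f(11,-3)=275 f(11,-1)=451 f(11,1)=461 f(11,3)=330 f(11,5)=165 f(11,7)=55 f(11,9)=11 f(11,11)=1
t=12: f(12,-4)=275 f(12,-2)=726 f(12,0)=912 f(12,2)=791 f(12,4)=495 f(12,6)=220 f(12,8)=66 f(12,10)=12 f(12,12)=1
t=13: f(13,-3)=1001 f(13,-1)=1638 f(13,1)=1703 f(13,3)=1286 f(13,5)=715 f(13,7)=286 f(13,9)=78 f(13,11)=13 f(13,13)=1
t=14: f(14,-4)=1001 f(14,-2)=2639 f(14,0)=3341 f(14,2)=2989 f(14,4)=2001 f(14,6)=1001 f(14,8)=364 f(14,10)=91 f(14,12)=14 f(14,14)=1
t=15: f(15,-3)=3640 f(15,-1)=5980 f(15,1)=6330 f(15,3)=4990 f(15,5)=3002 f(15,7)=1365 f(15,9)=455 f(15,11)=105 f(15,13)=15 f(15,15)=1
t=16: f(16,-4)=3640 f(16,-2)=9620 f(16,0)=12310 f(16,2)=11320 f(16,4)=7992 f(16,6)=4367 f(16,8)=1820 f(16,10)=560 f(16,12)=120 f(16,14)=16 f(16,16)=1
t=17: f(17,-3)=13260 f(17,-1)=21930 f(17,1)=23630 f(17,3)=19312 f(17,5)=12359 f(17,7)=6187 f(17,9)=2380 f(17,11)=680 f(17,13)=136 f(17,15)=17 f(17,17)=1
t=18: f(18,-4)=13260 f(18,-2)=35190 f(18,0)=45560 f(18,2)=42942 f(18,4)=31671 f(18,6)=18546 f(18,8)=8567 f(18,10)=3060 f(18,12)=816 f(18,14)=153 f(18,16)=18 f(18,18)=1
t=19: f(19,-3)=48450 f(19,-1)=80750 f(19,1)=88502 f(19,3)=74613 f(19,5)=50217 f(19,7)=27113 f(19,9)=11627 f(19,11)=3876 f(19,13)=969 f(19,15)=171 f(19,17)=19 f(19,19)=1
t=20: f(20,-4)=48450 f(20,-2)=129200 f(20,0)=169252 f(20,2)=163115 f(20,4)=124830 f(20,6)=77330 f(20,8)=38740 f(20,10)=15503 f(20,12)=4845 f(20,14)=1140 f(20,16)=190 f(20,18)=20 f(20,20)=1
t=21: f(21,-3)=177650 f(21,-1)=298452 f(21,1)=332367 f(21,3)=287945 f(21,5)=202160 f(21,7)=116070 f(21,9)=54243 f(21,11)=20348 f(21,13)=5985 f(21,15)=1330 f(21,17)=210 f(21,19)=21 f(21,21)=1
t=22: f(22,-4)=177650 f(22,-2)=476102 f(22,0)=630819 f(22,2)=620312 f(22,4)=490105 f(22,6)=318230 f(22,8)=170313 f(22,10)=74591 f(22,12)=26333 f(22,14)=7315 f(22,16)=1540 f(22,18)=231 f(22,20)=22 f(22,22)=1
Σ_s f(22,s) = 2993564
P = 2993564/4194304 = 748391/1048576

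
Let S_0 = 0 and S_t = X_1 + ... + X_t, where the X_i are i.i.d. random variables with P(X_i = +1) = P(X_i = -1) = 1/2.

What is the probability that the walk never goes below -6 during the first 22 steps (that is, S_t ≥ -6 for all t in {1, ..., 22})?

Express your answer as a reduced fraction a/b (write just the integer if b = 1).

Let f(t,s) = #length-t paths at position s with S_1..S_t all ≥ -6.
f(t,s) = f(t-1,s-1) + f(t-1,s+1) for s ≥ -6; f(t,s) = 0 for s < -6.
t=0: f(0,0)=1
t=1: f(1,-1)=1 f(1,1)=1
t=2: f(2,-2)=1 f(2,0)=2 f(2,2)=1
t=3: f(3,-3)=1 f(3,-1)=3 f(3,1)=3 f(3,3)=1
t=4: f(4,-4)=1 f(4,-2)=4 f(4,0)=6 f(4,2)=4 f(4,4)=1
t=5: f(5,-5)=1 f(5,-3)=5 f(5,-1)=10 f(5,1)=10 f(5,3)=5 f(5,5)=1
t=6: f(6,-6)=1 f(6,-4)=6 f(6,-2)=15 f(6,0)=20 f(6,2)=15 f(6,4)=6 f(6,6)=1
t=7: f(7,-5)=7 f(7,-3)=21 f(7,-1)=35 f(7,1)=35 f(7,3)=21 f(7,5)=7 f(7,7)=1
t=8: f(8,-6)=7 f(8,-4)=28 f(8,-2)=56 f(8,0)=70 f(8,2)=56 f(8,4)=28 f(8,6)=8 f(8,8)=1
t=9: f(9,-5)=35 f(9,-3)=84 f(9,-1)=126 f(9,1)=126 f(9,3)=84 f(9,5)=36 f(9,7)=9 f(9,9)=1
t=10: f(10,-6)=35 f(10,-4)=119 f(10,-2)=210 f(10,0)=252 f(10,2)=210 f(10,4)=120 f(10,6)=45 f(10,8)=10 f(10,10)=1
t=11: f(11,-5)=154 f(11,-3)=329 f(11,-1)=462 f(11,1)=462 f(11,3)=330 f(11,5)=165 f(11,7)=55 f(11,9)=11 f(11,11)=1
t=12: f(12,-6)=154 f(12,-4)=483 f(12,-2)=791 f(12,0)=924 f(12,2)=792 f(12,4)=495 f(12,6)=220 f(12,8)=66 f(12,10)=12 f(12,12)=1
t=13: f(13,-5)=637 f(13,-3)=1274 f(13,-1)=1715 f(13,1)=1716 f(13,3)=1287 f(13,5)=715 f(13,7)=286 f(13,9)=78 f(13,11)=13 f(13,13)=1
t=14: f(14,-6)=637 f(14,-4)=1911 f(14,-2)=2989 f(14,0)=3431 f(14,2)=3003 f(14,4)=2002 f(14,6)=1001 f(14,8)=364 f(14,10)=91 f(14,12)=14 f(14,14)=1
t=15: f(15,-5)=2548 f(15,-3)=4900 f(15,-1)=6420 f(15,1)=6434 f(15,3)=5005 f(15,5)=3003 f(15,7)=1365 f(15,9)=455 f(15,11)=105 f(15,13)=15 f(15,15)=1
t=16: f(16,-6)=2548 f(16,-4)=7448 f(16,-2)=11320 f(16,0)=12854 f(16,2)=11439 f(16,4)=8008 f(16,6)=4368 f(16,8)=1820 f(16,10)=560 f(16,12)=120 f(16,14)=16 f(16,16)=1
t=17: f(17,-5)=9996 f(17,-3)=18768 f(17,-1)=24174 f(17,1)=24293 f(17,3)=19447 f(17,5)=12376 f(17,7)=6188 f(17,9)=2380 f(17,11)=680 f(17,13)=136 f(17,15)=17 f(17,17)=1
t=18: f(18,-6)=9996 f(18,-4)=28764 f(18,-2)=42942 f(18,0)=48467 f(18,2)=43740 f(18,4)=31823 f(18,6)=18564 f(18,8)=8568 f(18,10)=3060 f(18,12)=816 f(18,14)=153 f(18,16)=18 f(18,18)=1
t=19: f(19,-5)=38760 f(19,-3)=71706 f(19,-1)=91409 f(19,1)=92207 f(19,3)=75563 f(19,5)=50387 f(19,7)=27132 f(19,9)=11628 f(19,11)=3876 f(19,13)=969 f(19,15)=171 f(19,17)=19 f(19,19)=1
t=20: f(20,-6)=38760 f(20,-4)=110466 f(20,-2)=163115 f(20,0)=183616 f(20,2)=167770 f(20,4)=125950 f(20,6)=77519 f(20,8)=38760 f(20,10)=15504 f(20,12)=4845 f(20,14)=1140 f(20,16)=190 f(20,18)=20 f(20,20)=1
t=21: f(21,-5)=149226 f(21,-3)=273581 f(21,-1)=346731 f(21,1)=351386 f(21,3)=293720 f(21,5)=203469 f(21,7)=116279 f(21,9)=54264 f(21,11)=20349 f(21,13)=5985 f(21,15)=1330 f(21,17)=210 f(21,19)=21 f(21,21)=1
t=22: f(22,-6)=149226 f(22,-4)=422807 f(22,-2)=620312 f(22,0)=698117 f(22,2)=645106 f(22,4)=497189 f(22,6)=319748 f(22,8)=170543 f(22,10)=74613 f(22,12)=26334 f(22,14)=7315 f(22,16)=1540 f(22,18)=231 f(22,20)=22 f(22,22)=1
Σ_s f(22,s) = 3633104
P = 3633104/4194304 = 227069/262144

Answer: 227069/262144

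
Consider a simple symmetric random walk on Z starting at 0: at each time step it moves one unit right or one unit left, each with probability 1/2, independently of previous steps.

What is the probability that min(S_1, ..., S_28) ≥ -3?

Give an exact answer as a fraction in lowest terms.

Let f(t,s) = #length-t paths at position s with S_1..S_t all ≥ -3.
f(t,s) = f(t-1,s-1) + f(t-1,s+1) for s ≥ -3; f(t,s) = 0 for s < -3.
t=0: f(0,0)=1
t=1: f(1,-1)=1 f(1,1)=1
t=2: f(2,-2)=1 f(2,0)=2 f(2,2)=1
t=3: f(3,-3)=1 f(3,-1)=3 f(3,1)=3 f(3,3)=1
t=4: f(4,-2)=4 f(4,0)=6 f(4,2)=4 f(4,4)=1
t=5: f(5,-3)=4 f(5,-1)=10 f(5,1)=10 f(5,3)=5 f(5,5)=1
t=6: f(6,-2)=14 f(6,0)=20 f(6,2)=15 f(6,4)=6 f(6,6)=1
t=7: f(7,-3)=14 f(7,-1)=34 f(7,1)=35 f(7,3)=21 f(7,5)=7 f(7,7)=1
t=8: f(8,-2)=48 f(8,0)=69 f(8,2)=56 f(8,4)=28 f(8,6)=8 f(8,8)=1
t=9: f(9,-3)=48 f(9,-1)=117 f(9,1)=125 f(9,3)=84 f(9,5)=36 f(9,7)=9 f(9,9)=1
t=10: f(10,-2)=165 f(10,0)=242 f(10,2)=209 f(10,4)=120 f(10,6)=45 f(10,8)=10 f(10,10)=1
t=11: f(11,-3)=165 f(11,-1)=407 f(11,1)=451 f(11,3)=329 f(11,5)=165 f(11,7)=55 f(11,9)=11 f(11,11)=1
t=12: f(12,-2)=572 f(12,0)=858 f(12,2)=780 f(12,4)=494 f(12,6)=220 f(12,8)=66 f(12,10)=12 f(12,12)=1
t=13: f(13,-3)=572 f(13,-1)=1430 f(13,1)=1638 f(13,3)=1274 f(13,5)=714 f(13,7)=286 f(13,9)=78 f(13,11)=13 f(13,13)=1
t=14: f(14,-2)=2002 f(14,0)=3068 f(14,2)=2912 f(14,4)=1988 f(14,6)=1000 f(14,8)=364 f(14,10)=91 f(14,12)=14 f(14,14)=1
t=15: f(15,-3)=2002 f(15,-1)=5070 f(15,1)=5980 f(15,3)=4900 f(15,5)=2988 f(15,7)=1364 f(15,9)=455 f(15,11)=105 f(15,13)=15 f(15,15)=1
t=16: f(16,-2)=7072 f(16,0)=11050 f(16,2)=10880 f(16,4)=7888 f(16,6)=4352 f(16,8)=1819 f(16,10)=560 f(16,12)=120 f(16,14)=16 f(16,16)=1
t=17: f(17,-3)=7072 f(17,-1)=18122 f(17,1)=21930 f(17,3)=18768 f(17,5)=12240 f(17,7)=6171 f(17,9)=2379 f(17,11)=680 f(17,13)=136 f(17,15)=17 f(17,17)=1
t=18: f(18,-2)=25194 f(18,0)=40052 f(18,2)=40698 f(18,4)=31008 f(18,6)=18411 f(18,8)=8550 f(18,10)=3059 f(18,12)=816 f(18,14)=153 f(18,16)=18 f(18,18)=1
t=19: f(19,-3)=25194 f(19,-1)=65246 f(19,1)=80750 f(19,3)=71706 f(19,5)=49419 f(19,7)=26961 f(19,9)=11609 f(19,11)=3875 f(19,13)=969 f(19,15)=171 f(19,17)=19 f(19,19)=1
t=20: f(20,-2)=90440 f(20,0)=145996 f(20,2)=152456 f(20,4)=121125 f(20,6)=76380 f(20,8)=38570 f(20,10)=15484 f(20,12)=4844 f(20,14)=1140 f(20,16)=190 f(20,18)=20 f(20,20)=1
t=21: f(21,-3)=90440 f(21,-1)=236436 f(21,1)=298452 f(21,3)=273581 f(21,5)=197505 f(21,7)=114950 f(21,9)=54054 f(21,11)=20328 f(21,13)=5984 f(21,15)=1330 f(21,17)=210 f(21,19)=21 f(21,21)=1
t=22: f(22,-2)=326876 f(22,0)=534888 f(22,2)=572033 f(22,4)=471086 f(22,6)=312455 f(22,8)=169004 f(22,10)=74382 f(22,12)=26312 f(22,14)=7314 f(22,16)=1540 f(22,18)=231 f(22,20)=22 f(22,22)=1
t=23: f(23,-3)=326876 f(23,-1)=861764 f(23,1)=1106921 f(23,3)=1043119 f(23,5)=783541 f(23,7)=481459 f(23,9)=243386 f(23,11)=100694 f(23,13)=33626 f(23,15)=8854 f(23,17)=1771 f(23,19)=253 f(23,21)=23 f(23,23)=1
t=24: f(24,-2)=1188640 f(24,0)=1968685 f(24,2)=2150040 f(24,4)=1826660 f(24,6)=1265000 f(24,8)=724845 f(24,10)=344080 f(24,12)=134320 f(24,14)=42480 f(24,16)=10625 f(24,18)=2024 f(24,20)=276 f(24,22)=24 f(24,24)=1
t=25: f(25,-3)=1188640 f(25,-1)=3157325 f(25,1)=4118725 f(25,3)=3976700 f(25,5)=3091660 f(25,7)=1989845 f(25,9)=1068925 f(25,11)=478400 f(25,13)=176800 f(25,15)=53105 f(25,17)=12649 f(25,19)=2300 f(25,21)=300 f(25,23)=25 f(25,25)=1
t=26: f(26,-2)=4345965 f(26,0)=7276050 f(26,2)=8095425 f(26,4)=7068360 f(26,6)=5081505 f(26,8)=3058770 f(26,10)=1547325 f(26,12)=655200 f(26,14)=229905 f(26,16)=65754 f(26,18)=14949 f(26,20)=2600 f(26,22)=325 f(26,24)=26 f(26,26)=1
t=27: f(27,-3)=4345965 f(27,-1)=11622015 f(27,1)=15371475 f(27,3)=15163785 f(27,5)=12149865 f(27,7)=8140275 f(27,9)=4606095 f(27,11)=2202525 f(27,13)=885105 f(27,15)=295659 f(27,17)=80703 f(27,19)=17549 f(27,21)=2925 f(27,23)=351 f(27,25)=27 f(27,27)=1
t=28: f(28,-2)=15967980 f(28,0)=26993490 f(28,2)=30535260 f(28,4)=27313650 f(28,6)=20290140 f(28,8)=12746370 f(28,10)=6808620 f(28,12)=3087630 f(28,14)=1180764 f(28,16)=376362 f(28,18)=98252 f(28,20)=20474 f(28,22)=3276 f(28,24)=378 f(28,26)=28 f(28,28)=1
Σ_s f(28,s) = 145422675
P = 145422675/268435456 = 145422675/268435456

Answer: 145422675/268435456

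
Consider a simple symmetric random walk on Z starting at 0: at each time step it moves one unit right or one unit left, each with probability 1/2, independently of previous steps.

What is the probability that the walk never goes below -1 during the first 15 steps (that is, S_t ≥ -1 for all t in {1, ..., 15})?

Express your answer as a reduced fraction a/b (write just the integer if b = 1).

Answer: 6435/16384

Derivation:
Let f(t,s) = #length-t paths at position s with S_1..S_t all ≥ -1.
f(t,s) = f(t-1,s-1) + f(t-1,s+1) for s ≥ -1; f(t,s) = 0 for s < -1.
t=0: f(0,0)=1
t=1: f(1,-1)=1 f(1,1)=1
t=2: f(2,0)=2 f(2,2)=1
t=3: f(3,-1)=2 f(3,1)=3 f(3,3)=1
t=4: f(4,0)=5 f(4,2)=4 f(4,4)=1
t=5: f(5,-1)=5 f(5,1)=9 f(5,3)=5 f(5,5)=1
t=6: f(6,0)=14 f(6,2)=14 f(6,4)=6 f(6,6)=1
t=7: f(7,-1)=14 f(7,1)=28 f(7,3)=20 f(7,5)=7 f(7,7)=1
t=8: f(8,0)=42 f(8,2)=48 f(8,4)=27 f(8,6)=8 f(8,8)=1
t=9: f(9,-1)=42 f(9,1)=90 f(9,3)=75 f(9,5)=35 f(9,7)=9 f(9,9)=1
t=10: f(10,0)=132 f(10,2)=165 f(10,4)=110 f(10,6)=44 f(10,8)=10 f(10,10)=1
t=11: f(11,-1)=132 f(11,1)=297 f(11,3)=275 f(11,5)=154 f(11,7)=54 f(11,9)=11 f(11,11)=1
t=12: f(12,0)=429 f(12,2)=572 f(12,4)=429 f(12,6)=208 f(12,8)=65 f(12,10)=12 f(12,12)=1
t=13: f(13,-1)=429 f(13,1)=1001 f(13,3)=1001 f(13,5)=637 f(13,7)=273 f(13,9)=77 f(13,11)=13 f(13,13)=1
t=14: f(14,0)=1430 f(14,2)=2002 f(14,4)=1638 f(14,6)=910 f(14,8)=350 f(14,10)=90 f(14,12)=14 f(14,14)=1
t=15: f(15,-1)=1430 f(15,1)=3432 f(15,3)=3640 f(15,5)=2548 f(15,7)=1260 f(15,9)=440 f(15,11)=104 f(15,13)=15 f(15,15)=1
Σ_s f(15,s) = 12870
P = 12870/32768 = 6435/16384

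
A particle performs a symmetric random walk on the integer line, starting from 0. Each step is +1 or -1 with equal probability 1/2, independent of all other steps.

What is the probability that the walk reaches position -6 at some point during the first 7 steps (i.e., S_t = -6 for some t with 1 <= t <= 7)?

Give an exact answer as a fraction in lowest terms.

Count via complement. Let g(t,s) = #length-t paths at position s with S_1..S_t all ≠ -6.
g(t,s) = g(t-1,s-1) + g(t-1,s+1) for s ≠ -6; g(t,-6) = 0.
t=0: g(0,0)=1
t=1: g(1,-1)=1 g(1,1)=1
t=2: g(2,-2)=1 g(2,0)=2 g(2,2)=1
t=3: g(3,-3)=1 g(3,-1)=3 g(3,1)=3 g(3,3)=1
t=4: g(4,-4)=1 g(4,-2)=4 g(4,0)=6 g(4,2)=4 g(4,4)=1
t=5: g(5,-5)=1 g(5,-3)=5 g(5,-1)=10 g(5,1)=10 g(5,3)=5 g(5,5)=1
t=6: g(6,-4)=6 g(6,-2)=15 g(6,0)=20 g(6,2)=15 g(6,4)=6 g(6,6)=1
t=7: g(7,-5)=6 g(7,-3)=21 g(7,-1)=35 g(7,1)=35 g(7,3)=21 g(7,5)=7 g(7,7)=1
Paths never hitting -6: Σ_s g(7,s) = 126
Paths hitting -6: 2^7 - 126 = 2
P = 2/128 = 1/64

Answer: 1/64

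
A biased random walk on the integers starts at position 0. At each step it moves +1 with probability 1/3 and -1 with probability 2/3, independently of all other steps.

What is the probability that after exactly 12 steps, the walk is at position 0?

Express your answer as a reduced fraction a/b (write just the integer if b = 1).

To be at 0 after 12 steps: need exactly 6 steps of +1 and 6 of -1.
Number of such sequences: C(12,6) = 924
Each has probability (1/3)^6 · (2/3)^6 = 64/531441
P = 924 · 64/531441 = 19712/177147

Answer: 19712/177147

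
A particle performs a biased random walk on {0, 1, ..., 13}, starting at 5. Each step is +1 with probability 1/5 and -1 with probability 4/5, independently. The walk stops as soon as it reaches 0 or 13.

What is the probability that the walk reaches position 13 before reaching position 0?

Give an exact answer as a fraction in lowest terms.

Biased walk: p = 1/5, q = 4/5, r = q/p = 4
Gambler's ruin: P(hit 13 before 0 | start at 5) = (1 - r^a)/(1 - r^N)
r^5 = 1024; r^13 = 67108864
P = (1 - 1024) / (1 - 67108864) = -1023 / -67108863 = 341/22369621

Answer: 341/22369621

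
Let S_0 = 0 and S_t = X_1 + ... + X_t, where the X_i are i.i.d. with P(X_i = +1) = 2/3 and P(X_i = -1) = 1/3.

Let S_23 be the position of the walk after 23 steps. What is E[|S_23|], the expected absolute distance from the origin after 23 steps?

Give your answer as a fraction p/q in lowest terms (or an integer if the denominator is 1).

Answer: 247004221931/31381059609

Derivation:
S_23 takes values m ≡ 1 (mod 2) with |m| ≤ 23; P(S_23=m) = C(23,(23+m)/2) · (2/3)^((23+m)/2) · (1/3)^((23-m)/2).
Distribution: P(S=-23)=1/94143178827, P(S=-21)=46/94143178827, P(S=-19)=1012/94143178827, P(S=-17)=14168/94143178827, P(S=-15)=141680/94143178827, P(S=-13)=1076768/94143178827, P(S=-11)=2153536/31381059609, P(S=-9)=10460032/31381059609, P(S=-7)=41840128/31381059609, P(S=-5)=418401280/94143178827, P(S=-3)=1171523584/94143178827, P(S=-1)=2769055744/94143178827, P(S=1)=5538111488/94143178827, P(S=3)=9372188672/94143178827, P(S=5)=13388840960/94143178827, P(S=7)=5355536384/31381059609, P(S=9)=5355536384/31381059609, P(S=11)=4410441728/31381059609, P(S=13)=8820883456/94143178827, P(S=15)=4642570240/94143178827, P(S=17)=1857028096/94143178827, P(S=19)=530579456/94143178827, P(S=21)=96468992/94143178827, P(S=23)=8388608/94143178827
E[|S_23|] = Σ_m |m|·P(S_23=m) = 247004221931/31381059609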